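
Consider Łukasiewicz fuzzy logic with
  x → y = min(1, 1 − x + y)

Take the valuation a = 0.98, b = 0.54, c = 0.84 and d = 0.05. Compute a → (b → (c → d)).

0.69

c → d = min(1, 1 − 0.84 + 0.05) = min(1, 0.21) = 0.21
b → (c → d) = min(1, 1 − 0.54 + 0.21) = min(1, 0.67) = 0.67
a → (b → (c → d)) = min(1, 1 − 0.98 + 0.67) = min(1, 0.69) = 0.69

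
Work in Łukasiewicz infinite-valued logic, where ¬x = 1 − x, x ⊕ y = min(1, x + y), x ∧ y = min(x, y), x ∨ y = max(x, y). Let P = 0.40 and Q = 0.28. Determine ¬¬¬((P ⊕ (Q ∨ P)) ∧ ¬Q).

Q ∨ P = max(0.28, 0.40) = 0.40
P ⊕ (Q ∨ P) = min(1, 0.40 + 0.40) = min(1, 0.80) = 0.80
¬Q = 1 − 0.28 = 0.72
(P ⊕ (Q ∨ P)) ∧ ¬Q = min(0.80, 0.72) = 0.72
¬((P ⊕ (Q ∨ P)) ∧ ¬Q) = 1 − 0.72 = 0.28
¬¬((P ⊕ (Q ∨ P)) ∧ ¬Q) = 1 − 0.28 = 0.72
¬¬¬((P ⊕ (Q ∨ P)) ∧ ¬Q) = 1 − 0.72 = 0.28

0.28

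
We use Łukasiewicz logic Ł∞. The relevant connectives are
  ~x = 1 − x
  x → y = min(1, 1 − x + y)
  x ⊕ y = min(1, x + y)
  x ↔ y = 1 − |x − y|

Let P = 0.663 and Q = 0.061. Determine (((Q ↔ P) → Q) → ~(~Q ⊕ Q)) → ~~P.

Q ↔ P = 1 − |0.061 − 0.663| = 1 − 0.602 = 0.398
(Q ↔ P) → Q = min(1, 1 − 0.398 + 0.061) = min(1, 0.663) = 0.663
~Q = 1 − 0.061 = 0.939
~Q ⊕ Q = min(1, 0.939 + 0.061) = min(1, 1.000) = 1.000
~(~Q ⊕ Q) = 1 − 1.000 = 0.000
((Q ↔ P) → Q) → ~(~Q ⊕ Q) = min(1, 1 − 0.663 + 0.000) = min(1, 0.337) = 0.337
~P = 1 − 0.663 = 0.337
~~P = 1 − 0.337 = 0.663
(((Q ↔ P) → Q) → ~(~Q ⊕ Q)) → ~~P = min(1, 1 − 0.337 + 0.663) = min(1, 1.326) = 1.000

1.000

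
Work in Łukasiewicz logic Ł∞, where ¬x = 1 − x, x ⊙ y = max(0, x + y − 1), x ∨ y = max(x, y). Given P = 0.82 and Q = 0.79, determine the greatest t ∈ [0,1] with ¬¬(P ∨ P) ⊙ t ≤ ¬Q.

P ∨ P = max(0.82, 0.82) = 0.82
¬(P ∨ P) = 1 − 0.82 = 0.18
¬¬(P ∨ P) = 1 − 0.18 = 0.82
So the left factor is ¬¬(P ∨ P) = 0.82.
¬Q = 1 − 0.79 = 0.21
So the right-hand bound is ¬Q = 0.21.
The residuum of the Łukasiewicz t-norm gives the supremum: min(1, 1 − 0.82 + 0.21).
1 − 0.82 + 0.21 = 0.39, so t = min(1, 0.39) = 0.39.
Check: 0.82 ⊙ 0.39 = max(0, 0.21) = 0.21 ≤ 0.21.

0.39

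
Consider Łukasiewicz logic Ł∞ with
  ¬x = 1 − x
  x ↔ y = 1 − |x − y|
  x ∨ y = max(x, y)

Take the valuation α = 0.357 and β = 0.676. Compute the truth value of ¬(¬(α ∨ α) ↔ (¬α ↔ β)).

α ∨ α = max(0.357, 0.357) = 0.357
¬(α ∨ α) = 1 − 0.357 = 0.643
¬α = 1 − 0.357 = 0.643
¬α ↔ β = 1 − |0.643 − 0.676| = 1 − 0.033 = 0.967
¬(α ∨ α) ↔ (¬α ↔ β) = 1 − |0.643 − 0.967| = 1 − 0.324 = 0.676
¬(¬(α ∨ α) ↔ (¬α ↔ β)) = 1 − 0.676 = 0.324

0.324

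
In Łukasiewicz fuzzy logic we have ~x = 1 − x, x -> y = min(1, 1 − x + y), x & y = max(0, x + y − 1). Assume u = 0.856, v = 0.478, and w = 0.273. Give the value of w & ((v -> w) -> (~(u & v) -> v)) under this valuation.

v -> w = min(1, 1 − 0.478 + 0.273) = min(1, 0.795) = 0.795
u & v = max(0, 0.856 + 0.478 − 1) = max(0, 0.334) = 0.334
~(u & v) = 1 − 0.334 = 0.666
~(u & v) -> v = min(1, 1 − 0.666 + 0.478) = min(1, 0.812) = 0.812
(v -> w) -> (~(u & v) -> v) = min(1, 1 − 0.795 + 0.812) = min(1, 1.017) = 1.000
w & ((v -> w) -> (~(u & v) -> v)) = max(0, 0.273 + 1.000 − 1) = max(0, 0.273) = 0.273

0.273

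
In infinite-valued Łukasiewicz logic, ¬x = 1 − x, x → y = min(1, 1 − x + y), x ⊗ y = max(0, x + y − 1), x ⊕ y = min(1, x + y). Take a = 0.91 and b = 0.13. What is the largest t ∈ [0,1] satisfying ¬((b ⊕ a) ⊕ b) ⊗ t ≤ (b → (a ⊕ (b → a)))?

1.00

b ⊕ a = min(1, 0.13 + 0.91) = min(1, 1.04) = 1.00
(b ⊕ a) ⊕ b = min(1, 1.00 + 0.13) = min(1, 1.13) = 1.00
¬((b ⊕ a) ⊕ b) = 1 − 1.00 = 0.00
So the left factor is ¬((b ⊕ a) ⊕ b) = 0.00.
b → a = min(1, 1 − 0.13 + 0.91) = min(1, 1.78) = 1.00
a ⊕ (b → a) = min(1, 0.91 + 1.00) = min(1, 1.91) = 1.00
b → (a ⊕ (b → a)) = min(1, 1 − 0.13 + 1.00) = min(1, 1.87) = 1.00
So the right-hand bound is b → (a ⊕ (b → a)) = 1.00.
The residuum of the Łukasiewicz t-norm gives the supremum: min(1, 1 − 0.00 + 1.00).
1 − 0.00 + 1.00 = 2.00, so t = min(1, 2.00) = 1.00.
Check: 0.00 ⊗ 1.00 = max(0, 0.00) = 0.00 ≤ 1.00.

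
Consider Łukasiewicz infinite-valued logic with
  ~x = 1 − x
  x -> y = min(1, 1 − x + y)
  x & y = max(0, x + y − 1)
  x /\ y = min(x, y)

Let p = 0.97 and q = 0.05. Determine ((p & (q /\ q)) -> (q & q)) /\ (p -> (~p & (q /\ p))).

0.03

q /\ q = min(0.05, 0.05) = 0.05
p & (q /\ q) = max(0, 0.97 + 0.05 − 1) = max(0, 0.02) = 0.02
q & q = max(0, 0.05 + 0.05 − 1) = max(0, -0.90) = 0.00
(p & (q /\ q)) -> (q & q) = min(1, 1 − 0.02 + 0.00) = min(1, 0.98) = 0.98
~p = 1 − 0.97 = 0.03
q /\ p = min(0.05, 0.97) = 0.05
~p & (q /\ p) = max(0, 0.03 + 0.05 − 1) = max(0, -0.92) = 0.00
p -> (~p & (q /\ p)) = min(1, 1 − 0.97 + 0.00) = min(1, 0.03) = 0.03
((p & (q /\ q)) -> (q & q)) /\ (p -> (~p & (q /\ p))) = min(0.98, 0.03) = 0.03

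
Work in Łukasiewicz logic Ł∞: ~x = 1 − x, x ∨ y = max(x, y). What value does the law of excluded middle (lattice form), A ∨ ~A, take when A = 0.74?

0.74

~A = 1 − 0.74 = 0.26
A ∨ ~A = max(0.74, 0.26) = 0.74
(The value 0.74 < 1 shows this instance is not satisfied; not a Ł∞-tautology — its value is max(a, 1−a).)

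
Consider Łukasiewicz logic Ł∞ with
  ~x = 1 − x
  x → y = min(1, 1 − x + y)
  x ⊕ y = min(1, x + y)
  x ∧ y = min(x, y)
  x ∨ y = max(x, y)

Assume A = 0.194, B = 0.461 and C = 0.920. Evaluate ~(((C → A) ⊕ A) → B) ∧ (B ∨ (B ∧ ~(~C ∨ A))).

C → A = min(1, 1 − 0.920 + 0.194) = min(1, 0.274) = 0.274
(C → A) ⊕ A = min(1, 0.274 + 0.194) = min(1, 0.468) = 0.468
((C → A) ⊕ A) → B = min(1, 1 − 0.468 + 0.461) = min(1, 0.993) = 0.993
~(((C → A) ⊕ A) → B) = 1 − 0.993 = 0.007
~C = 1 − 0.920 = 0.080
~C ∨ A = max(0.080, 0.194) = 0.194
~(~C ∨ A) = 1 − 0.194 = 0.806
B ∧ ~(~C ∨ A) = min(0.461, 0.806) = 0.461
B ∨ (B ∧ ~(~C ∨ A)) = max(0.461, 0.461) = 0.461
~(((C → A) ⊕ A) → B) ∧ (B ∨ (B ∧ ~(~C ∨ A))) = min(0.007, 0.461) = 0.007

0.007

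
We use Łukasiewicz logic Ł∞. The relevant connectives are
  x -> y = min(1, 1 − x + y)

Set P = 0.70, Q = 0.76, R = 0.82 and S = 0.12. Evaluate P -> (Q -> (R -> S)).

0.84

R -> S = min(1, 1 − 0.82 + 0.12) = min(1, 0.30) = 0.30
Q -> (R -> S) = min(1, 1 − 0.76 + 0.30) = min(1, 0.54) = 0.54
P -> (Q -> (R -> S)) = min(1, 1 − 0.70 + 0.54) = min(1, 0.84) = 0.84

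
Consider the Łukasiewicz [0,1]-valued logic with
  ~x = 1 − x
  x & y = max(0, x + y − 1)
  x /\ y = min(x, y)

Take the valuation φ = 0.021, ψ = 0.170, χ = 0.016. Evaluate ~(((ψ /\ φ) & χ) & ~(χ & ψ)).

1.000

ψ /\ φ = min(0.170, 0.021) = 0.021
(ψ /\ φ) & χ = max(0, 0.021 + 0.016 − 1) = max(0, -0.963) = 0.000
χ & ψ = max(0, 0.016 + 0.170 − 1) = max(0, -0.814) = 0.000
~(χ & ψ) = 1 − 0.000 = 1.000
((ψ /\ φ) & χ) & ~(χ & ψ) = max(0, 0.000 + 1.000 − 1) = max(0, 0.000) = 0.000
~(((ψ /\ φ) & χ) & ~(χ & ψ)) = 1 − 0.000 = 1.000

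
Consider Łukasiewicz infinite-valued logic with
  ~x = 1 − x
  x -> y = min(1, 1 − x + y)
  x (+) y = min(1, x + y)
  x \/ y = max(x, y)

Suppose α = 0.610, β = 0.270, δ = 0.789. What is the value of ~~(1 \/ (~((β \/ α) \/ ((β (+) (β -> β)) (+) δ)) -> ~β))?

1.000

β \/ α = max(0.270, 0.610) = 0.610
β -> β = min(1, 1 − 0.270 + 0.270) = min(1, 1.000) = 1.000
β (+) (β -> β) = min(1, 0.270 + 1.000) = min(1, 1.270) = 1.000
(β (+) (β -> β)) (+) δ = min(1, 1.000 + 0.789) = min(1, 1.789) = 1.000
(β \/ α) \/ ((β (+) (β -> β)) (+) δ) = max(0.610, 1.000) = 1.000
~((β \/ α) \/ ((β (+) (β -> β)) (+) δ)) = 1 − 1.000 = 0.000
~β = 1 − 0.270 = 0.730
~((β \/ α) \/ ((β (+) (β -> β)) (+) δ)) -> ~β = min(1, 1 − 0.000 + 0.730) = min(1, 1.730) = 1.000
1 \/ (~((β \/ α) \/ ((β (+) (β -> β)) (+) δ)) -> ~β) = max(1.000, 1.000) = 1.000
~(1 \/ (~((β \/ α) \/ ((β (+) (β -> β)) (+) δ)) -> ~β)) = 1 − 1.000 = 0.000
~~(1 \/ (~((β \/ α) \/ ((β (+) (β -> β)) (+) δ)) -> ~β)) = 1 − 0.000 = 1.000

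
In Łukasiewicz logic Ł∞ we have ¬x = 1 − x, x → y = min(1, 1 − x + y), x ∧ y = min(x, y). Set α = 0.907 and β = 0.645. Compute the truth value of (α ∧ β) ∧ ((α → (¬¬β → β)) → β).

α ∧ β = min(0.907, 0.645) = 0.645
¬β = 1 − 0.645 = 0.355
¬¬β = 1 − 0.355 = 0.645
¬¬β → β = min(1, 1 − 0.645 + 0.645) = min(1, 1.000) = 1.000
α → (¬¬β → β) = min(1, 1 − 0.907 + 1.000) = min(1, 1.093) = 1.000
(α → (¬¬β → β)) → β = min(1, 1 − 1.000 + 0.645) = min(1, 0.645) = 0.645
(α ∧ β) ∧ ((α → (¬¬β → β)) → β) = min(0.645, 0.645) = 0.645

0.645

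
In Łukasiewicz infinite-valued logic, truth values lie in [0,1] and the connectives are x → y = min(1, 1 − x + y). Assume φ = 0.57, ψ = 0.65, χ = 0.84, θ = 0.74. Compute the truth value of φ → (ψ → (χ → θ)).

χ → θ = min(1, 1 − 0.84 + 0.74) = min(1, 0.90) = 0.90
ψ → (χ → θ) = min(1, 1 − 0.65 + 0.90) = min(1, 1.25) = 1.00
φ → (ψ → (χ → θ)) = min(1, 1 − 0.57 + 1.00) = min(1, 1.43) = 1.00

1.00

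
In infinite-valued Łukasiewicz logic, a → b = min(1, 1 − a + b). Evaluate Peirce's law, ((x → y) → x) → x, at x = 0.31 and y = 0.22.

0.91

x → y = min(1, 1 − 0.31 + 0.22) = min(1, 0.91) = 0.91
(x → y) → x = min(1, 1 − 0.91 + 0.31) = min(1, 0.40) = 0.40
((x → y) → x) → x = min(1, 1 − 0.40 + 0.31) = min(1, 0.91) = 0.91
(The value 0.91 < 1 shows this instance is not satisfied; not a Ł∞-tautology in general.)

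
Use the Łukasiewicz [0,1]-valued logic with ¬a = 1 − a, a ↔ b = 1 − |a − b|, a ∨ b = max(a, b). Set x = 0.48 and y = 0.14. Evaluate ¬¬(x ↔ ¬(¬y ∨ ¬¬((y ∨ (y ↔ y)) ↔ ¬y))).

0.66

¬y = 1 − 0.14 = 0.86
y ↔ y = 1 − |0.14 − 0.14| = 1 − 0.00 = 1.00
y ∨ (y ↔ y) = max(0.14, 1.00) = 1.00
(y ∨ (y ↔ y)) ↔ ¬y = 1 − |1.00 − 0.86| = 1 − 0.14 = 0.86
¬((y ∨ (y ↔ y)) ↔ ¬y) = 1 − 0.86 = 0.14
¬¬((y ∨ (y ↔ y)) ↔ ¬y) = 1 − 0.14 = 0.86
¬y ∨ ¬¬((y ∨ (y ↔ y)) ↔ ¬y) = max(0.86, 0.86) = 0.86
¬(¬y ∨ ¬¬((y ∨ (y ↔ y)) ↔ ¬y)) = 1 − 0.86 = 0.14
x ↔ ¬(¬y ∨ ¬¬((y ∨ (y ↔ y)) ↔ ¬y)) = 1 − |0.48 − 0.14| = 1 − 0.34 = 0.66
¬(x ↔ ¬(¬y ∨ ¬¬((y ∨ (y ↔ y)) ↔ ¬y))) = 1 − 0.66 = 0.34
¬¬(x ↔ ¬(¬y ∨ ¬¬((y ∨ (y ↔ y)) ↔ ¬y))) = 1 − 0.34 = 0.66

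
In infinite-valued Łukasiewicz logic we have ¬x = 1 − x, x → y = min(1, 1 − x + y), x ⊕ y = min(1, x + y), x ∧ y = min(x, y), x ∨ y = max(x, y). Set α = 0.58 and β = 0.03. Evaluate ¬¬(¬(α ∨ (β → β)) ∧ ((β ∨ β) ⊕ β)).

0.00

β → β = min(1, 1 − 0.03 + 0.03) = min(1, 1.00) = 1.00
α ∨ (β → β) = max(0.58, 1.00) = 1.00
¬(α ∨ (β → β)) = 1 − 1.00 = 0.00
β ∨ β = max(0.03, 0.03) = 0.03
(β ∨ β) ⊕ β = min(1, 0.03 + 0.03) = min(1, 0.06) = 0.06
¬(α ∨ (β → β)) ∧ ((β ∨ β) ⊕ β) = min(0.00, 0.06) = 0.00
¬(¬(α ∨ (β → β)) ∧ ((β ∨ β) ⊕ β)) = 1 − 0.00 = 1.00
¬¬(¬(α ∨ (β → β)) ∧ ((β ∨ β) ⊕ β)) = 1 − 1.00 = 0.00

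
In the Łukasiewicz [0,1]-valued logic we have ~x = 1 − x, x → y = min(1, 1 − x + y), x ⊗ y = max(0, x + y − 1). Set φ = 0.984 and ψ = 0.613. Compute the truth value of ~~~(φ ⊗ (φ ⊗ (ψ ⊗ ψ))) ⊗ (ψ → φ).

ψ ⊗ ψ = max(0, 0.613 + 0.613 − 1) = max(0, 0.226) = 0.226
φ ⊗ (ψ ⊗ ψ) = max(0, 0.984 + 0.226 − 1) = max(0, 0.210) = 0.210
φ ⊗ (φ ⊗ (ψ ⊗ ψ)) = max(0, 0.984 + 0.210 − 1) = max(0, 0.194) = 0.194
~(φ ⊗ (φ ⊗ (ψ ⊗ ψ))) = 1 − 0.194 = 0.806
~~(φ ⊗ (φ ⊗ (ψ ⊗ ψ))) = 1 − 0.806 = 0.194
~~~(φ ⊗ (φ ⊗ (ψ ⊗ ψ))) = 1 − 0.194 = 0.806
ψ → φ = min(1, 1 − 0.613 + 0.984) = min(1, 1.371) = 1.000
~~~(φ ⊗ (φ ⊗ (ψ ⊗ ψ))) ⊗ (ψ → φ) = max(0, 0.806 + 1.000 − 1) = max(0, 0.806) = 0.806

0.806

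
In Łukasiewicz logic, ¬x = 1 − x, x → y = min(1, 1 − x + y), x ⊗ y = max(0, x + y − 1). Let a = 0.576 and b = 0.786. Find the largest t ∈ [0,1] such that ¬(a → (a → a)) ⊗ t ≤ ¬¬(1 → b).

1.000

a → a = min(1, 1 − 0.576 + 0.576) = min(1, 1.000) = 1.000
a → (a → a) = min(1, 1 − 0.576 + 1.000) = min(1, 1.424) = 1.000
¬(a → (a → a)) = 1 − 1.000 = 0.000
So the left factor is ¬(a → (a → a)) = 0.000.
1 → b = min(1, 1 − 1.000 + 0.786) = min(1, 0.786) = 0.786
¬(1 → b) = 1 − 0.786 = 0.214
¬¬(1 → b) = 1 − 0.214 = 0.786
So the right-hand bound is ¬¬(1 → b) = 0.786.
The residuum of the Łukasiewicz t-norm gives the supremum: min(1, 1 − 0.000 + 0.786).
1 − 0.000 + 0.786 = 1.786, so t = min(1, 1.786) = 1.000.
Check: 0.000 ⊗ 1.000 = max(0, 0.000) = 0.000 ≤ 0.786.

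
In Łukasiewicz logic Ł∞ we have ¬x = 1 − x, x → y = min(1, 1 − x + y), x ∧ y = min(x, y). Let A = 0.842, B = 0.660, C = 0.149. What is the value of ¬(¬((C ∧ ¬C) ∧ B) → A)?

¬C = 1 − 0.149 = 0.851
C ∧ ¬C = min(0.149, 0.851) = 0.149
(C ∧ ¬C) ∧ B = min(0.149, 0.660) = 0.149
¬((C ∧ ¬C) ∧ B) = 1 − 0.149 = 0.851
¬((C ∧ ¬C) ∧ B) → A = min(1, 1 − 0.851 + 0.842) = min(1, 0.991) = 0.991
¬(¬((C ∧ ¬C) ∧ B) → A) = 1 − 0.991 = 0.009

0.009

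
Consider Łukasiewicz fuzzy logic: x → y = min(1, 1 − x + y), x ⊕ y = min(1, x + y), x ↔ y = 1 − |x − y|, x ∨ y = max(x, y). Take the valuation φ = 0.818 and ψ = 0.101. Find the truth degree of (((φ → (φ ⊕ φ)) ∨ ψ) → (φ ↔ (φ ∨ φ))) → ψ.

φ ⊕ φ = min(1, 0.818 + 0.818) = min(1, 1.636) = 1.000
φ → (φ ⊕ φ) = min(1, 1 − 0.818 + 1.000) = min(1, 1.182) = 1.000
(φ → (φ ⊕ φ)) ∨ ψ = max(1.000, 0.101) = 1.000
φ ∨ φ = max(0.818, 0.818) = 0.818
φ ↔ (φ ∨ φ) = 1 − |0.818 − 0.818| = 1 − 0.000 = 1.000
((φ → (φ ⊕ φ)) ∨ ψ) → (φ ↔ (φ ∨ φ)) = min(1, 1 − 1.000 + 1.000) = min(1, 1.000) = 1.000
(((φ → (φ ⊕ φ)) ∨ ψ) → (φ ↔ (φ ∨ φ))) → ψ = min(1, 1 − 1.000 + 0.101) = min(1, 0.101) = 0.101

0.101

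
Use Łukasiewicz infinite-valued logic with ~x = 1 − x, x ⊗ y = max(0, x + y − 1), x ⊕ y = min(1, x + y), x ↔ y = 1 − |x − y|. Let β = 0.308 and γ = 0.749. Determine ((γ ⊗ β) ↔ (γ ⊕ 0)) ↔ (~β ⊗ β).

γ ⊗ β = max(0, 0.749 + 0.308 − 1) = max(0, 0.057) = 0.057
γ ⊕ 0 = min(1, 0.749 + 0.000) = min(1, 0.749) = 0.749
(γ ⊗ β) ↔ (γ ⊕ 0) = 1 − |0.057 − 0.749| = 1 − 0.692 = 0.308
~β = 1 − 0.308 = 0.692
~β ⊗ β = max(0, 0.692 + 0.308 − 1) = max(0, 0.000) = 0.000
((γ ⊗ β) ↔ (γ ⊕ 0)) ↔ (~β ⊗ β) = 1 − |0.308 − 0.000| = 1 − 0.308 = 0.692

0.692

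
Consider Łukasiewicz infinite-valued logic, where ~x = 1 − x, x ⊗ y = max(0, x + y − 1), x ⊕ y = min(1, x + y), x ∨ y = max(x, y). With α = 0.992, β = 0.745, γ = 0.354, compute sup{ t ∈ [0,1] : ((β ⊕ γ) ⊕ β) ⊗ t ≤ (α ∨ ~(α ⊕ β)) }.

0.992

β ⊕ γ = min(1, 0.745 + 0.354) = min(1, 1.099) = 1.000
(β ⊕ γ) ⊕ β = min(1, 1.000 + 0.745) = min(1, 1.745) = 1.000
So the left factor is (β ⊕ γ) ⊕ β = 1.000.
α ⊕ β = min(1, 0.992 + 0.745) = min(1, 1.737) = 1.000
~(α ⊕ β) = 1 − 1.000 = 0.000
α ∨ ~(α ⊕ β) = max(0.992, 0.000) = 0.992
So the right-hand bound is α ∨ ~(α ⊕ β) = 0.992.
The residuum of the Łukasiewicz t-norm gives the supremum: min(1, 1 − 1.000 + 0.992).
1 − 1.000 + 0.992 = 0.992, so t = min(1, 0.992) = 0.992.
Check: 1.000 ⊗ 0.992 = max(0, 0.992) = 0.992 ≤ 0.992.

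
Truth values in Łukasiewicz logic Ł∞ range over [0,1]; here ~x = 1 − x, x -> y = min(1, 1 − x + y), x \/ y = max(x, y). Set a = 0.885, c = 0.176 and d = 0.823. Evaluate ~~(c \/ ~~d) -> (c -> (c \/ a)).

~d = 1 − 0.823 = 0.177
~~d = 1 − 0.177 = 0.823
c \/ ~~d = max(0.176, 0.823) = 0.823
~(c \/ ~~d) = 1 − 0.823 = 0.177
~~(c \/ ~~d) = 1 − 0.177 = 0.823
c \/ a = max(0.176, 0.885) = 0.885
c -> (c \/ a) = min(1, 1 − 0.176 + 0.885) = min(1, 1.709) = 1.000
~~(c \/ ~~d) -> (c -> (c \/ a)) = min(1, 1 − 0.823 + 1.000) = min(1, 1.177) = 1.000

1.000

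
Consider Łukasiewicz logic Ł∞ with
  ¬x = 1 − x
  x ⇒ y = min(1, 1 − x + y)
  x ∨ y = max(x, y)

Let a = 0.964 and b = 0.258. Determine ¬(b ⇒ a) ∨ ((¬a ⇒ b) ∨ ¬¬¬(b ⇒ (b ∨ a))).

1.000

b ⇒ a = min(1, 1 − 0.258 + 0.964) = min(1, 1.706) = 1.000
¬(b ⇒ a) = 1 − 1.000 = 0.000
¬a = 1 − 0.964 = 0.036
¬a ⇒ b = min(1, 1 − 0.036 + 0.258) = min(1, 1.222) = 1.000
b ∨ a = max(0.258, 0.964) = 0.964
b ⇒ (b ∨ a) = min(1, 1 − 0.258 + 0.964) = min(1, 1.706) = 1.000
¬(b ⇒ (b ∨ a)) = 1 − 1.000 = 0.000
¬¬(b ⇒ (b ∨ a)) = 1 − 0.000 = 1.000
¬¬¬(b ⇒ (b ∨ a)) = 1 − 1.000 = 0.000
(¬a ⇒ b) ∨ ¬¬¬(b ⇒ (b ∨ a)) = max(1.000, 0.000) = 1.000
¬(b ⇒ a) ∨ ((¬a ⇒ b) ∨ ¬¬¬(b ⇒ (b ∨ a))) = max(0.000, 1.000) = 1.000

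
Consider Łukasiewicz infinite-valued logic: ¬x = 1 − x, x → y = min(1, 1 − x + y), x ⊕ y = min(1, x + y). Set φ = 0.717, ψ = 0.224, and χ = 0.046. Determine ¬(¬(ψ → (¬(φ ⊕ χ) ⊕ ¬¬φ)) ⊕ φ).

φ ⊕ χ = min(1, 0.717 + 0.046) = min(1, 0.763) = 0.763
¬(φ ⊕ χ) = 1 − 0.763 = 0.237
¬φ = 1 − 0.717 = 0.283
¬¬φ = 1 − 0.283 = 0.717
¬(φ ⊕ χ) ⊕ ¬¬φ = min(1, 0.237 + 0.717) = min(1, 0.954) = 0.954
ψ → (¬(φ ⊕ χ) ⊕ ¬¬φ) = min(1, 1 − 0.224 + 0.954) = min(1, 1.730) = 1.000
¬(ψ → (¬(φ ⊕ χ) ⊕ ¬¬φ)) = 1 − 1.000 = 0.000
¬(ψ → (¬(φ ⊕ χ) ⊕ ¬¬φ)) ⊕ φ = min(1, 0.000 + 0.717) = min(1, 0.717) = 0.717
¬(¬(ψ → (¬(φ ⊕ χ) ⊕ ¬¬φ)) ⊕ φ) = 1 − 0.717 = 0.283

0.283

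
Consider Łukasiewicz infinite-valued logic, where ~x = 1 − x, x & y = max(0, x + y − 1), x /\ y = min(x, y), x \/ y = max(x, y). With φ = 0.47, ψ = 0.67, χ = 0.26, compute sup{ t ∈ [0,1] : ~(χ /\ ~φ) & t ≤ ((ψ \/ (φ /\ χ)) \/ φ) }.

~φ = 1 − 0.47 = 0.53
χ /\ ~φ = min(0.26, 0.53) = 0.26
~(χ /\ ~φ) = 1 − 0.26 = 0.74
So the left factor is ~(χ /\ ~φ) = 0.74.
φ /\ χ = min(0.47, 0.26) = 0.26
ψ \/ (φ /\ χ) = max(0.67, 0.26) = 0.67
(ψ \/ (φ /\ χ)) \/ φ = max(0.67, 0.47) = 0.67
So the right-hand bound is (ψ \/ (φ /\ χ)) \/ φ = 0.67.
The residuum of the Łukasiewicz t-norm gives the supremum: min(1, 1 − 0.74 + 0.67).
1 − 0.74 + 0.67 = 0.93, so t = min(1, 0.93) = 0.93.
Check: 0.74 & 0.93 = max(0, 0.67) = 0.67 ≤ 0.67.

0.93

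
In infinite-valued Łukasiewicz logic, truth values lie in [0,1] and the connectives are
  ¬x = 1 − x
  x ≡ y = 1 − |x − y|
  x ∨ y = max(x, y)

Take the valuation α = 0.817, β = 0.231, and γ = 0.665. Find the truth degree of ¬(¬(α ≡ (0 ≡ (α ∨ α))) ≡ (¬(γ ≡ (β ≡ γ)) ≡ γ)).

α ∨ α = max(0.817, 0.817) = 0.817
0 ≡ (α ∨ α) = 1 − |0.000 − 0.817| = 1 − 0.817 = 0.183
α ≡ (0 ≡ (α ∨ α)) = 1 − |0.817 − 0.183| = 1 − 0.634 = 0.366
¬(α ≡ (0 ≡ (α ∨ α))) = 1 − 0.366 = 0.634
β ≡ γ = 1 − |0.231 − 0.665| = 1 − 0.434 = 0.566
γ ≡ (β ≡ γ) = 1 − |0.665 − 0.566| = 1 − 0.099 = 0.901
¬(γ ≡ (β ≡ γ)) = 1 − 0.901 = 0.099
¬(γ ≡ (β ≡ γ)) ≡ γ = 1 − |0.099 − 0.665| = 1 − 0.566 = 0.434
¬(α ≡ (0 ≡ (α ∨ α))) ≡ (¬(γ ≡ (β ≡ γ)) ≡ γ) = 1 − |0.634 − 0.434| = 1 − 0.200 = 0.800
¬(¬(α ≡ (0 ≡ (α ∨ α))) ≡ (¬(γ ≡ (β ≡ γ)) ≡ γ)) = 1 − 0.800 = 0.200

0.200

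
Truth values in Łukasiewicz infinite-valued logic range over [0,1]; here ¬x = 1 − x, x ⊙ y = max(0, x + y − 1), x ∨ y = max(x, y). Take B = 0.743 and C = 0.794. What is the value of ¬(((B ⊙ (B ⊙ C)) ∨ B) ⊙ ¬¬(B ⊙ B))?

0.771

B ⊙ C = max(0, 0.743 + 0.794 − 1) = max(0, 0.537) = 0.537
B ⊙ (B ⊙ C) = max(0, 0.743 + 0.537 − 1) = max(0, 0.280) = 0.280
(B ⊙ (B ⊙ C)) ∨ B = max(0.280, 0.743) = 0.743
B ⊙ B = max(0, 0.743 + 0.743 − 1) = max(0, 0.486) = 0.486
¬(B ⊙ B) = 1 − 0.486 = 0.514
¬¬(B ⊙ B) = 1 − 0.514 = 0.486
((B ⊙ (B ⊙ C)) ∨ B) ⊙ ¬¬(B ⊙ B) = max(0, 0.743 + 0.486 − 1) = max(0, 0.229) = 0.229
¬(((B ⊙ (B ⊙ C)) ∨ B) ⊙ ¬¬(B ⊙ B)) = 1 − 0.229 = 0.771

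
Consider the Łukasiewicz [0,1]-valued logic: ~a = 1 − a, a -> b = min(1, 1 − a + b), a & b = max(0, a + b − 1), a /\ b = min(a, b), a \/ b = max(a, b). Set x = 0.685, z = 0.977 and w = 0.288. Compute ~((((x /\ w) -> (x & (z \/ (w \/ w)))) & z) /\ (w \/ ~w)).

x /\ w = min(0.685, 0.288) = 0.288
w \/ w = max(0.288, 0.288) = 0.288
z \/ (w \/ w) = max(0.977, 0.288) = 0.977
x & (z \/ (w \/ w)) = max(0, 0.685 + 0.977 − 1) = max(0, 0.662) = 0.662
(x /\ w) -> (x & (z \/ (w \/ w))) = min(1, 1 − 0.288 + 0.662) = min(1, 1.374) = 1.000
((x /\ w) -> (x & (z \/ (w \/ w)))) & z = max(0, 1.000 + 0.977 − 1) = max(0, 0.977) = 0.977
~w = 1 − 0.288 = 0.712
w \/ ~w = max(0.288, 0.712) = 0.712
(((x /\ w) -> (x & (z \/ (w \/ w)))) & z) /\ (w \/ ~w) = min(0.977, 0.712) = 0.712
~((((x /\ w) -> (x & (z \/ (w \/ w)))) & z) /\ (w \/ ~w)) = 1 − 0.712 = 0.288

0.288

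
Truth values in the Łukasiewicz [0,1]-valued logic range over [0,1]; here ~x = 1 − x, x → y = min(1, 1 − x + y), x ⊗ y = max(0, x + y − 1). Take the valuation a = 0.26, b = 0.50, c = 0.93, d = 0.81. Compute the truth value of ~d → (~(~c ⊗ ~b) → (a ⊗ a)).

0.81

~d = 1 − 0.81 = 0.19
~c = 1 − 0.93 = 0.07
~b = 1 − 0.50 = 0.50
~c ⊗ ~b = max(0, 0.07 + 0.50 − 1) = max(0, -0.43) = 0.00
~(~c ⊗ ~b) = 1 − 0.00 = 1.00
a ⊗ a = max(0, 0.26 + 0.26 − 1) = max(0, -0.48) = 0.00
~(~c ⊗ ~b) → (a ⊗ a) = min(1, 1 − 1.00 + 0.00) = min(1, 0.00) = 0.00
~d → (~(~c ⊗ ~b) → (a ⊗ a)) = min(1, 1 − 0.19 + 0.00) = min(1, 0.81) = 0.81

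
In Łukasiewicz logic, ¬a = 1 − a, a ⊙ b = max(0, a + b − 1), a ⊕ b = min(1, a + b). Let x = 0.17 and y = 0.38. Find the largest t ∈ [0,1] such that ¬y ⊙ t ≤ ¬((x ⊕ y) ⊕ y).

0.45

¬y = 1 − 0.38 = 0.62
So the left factor is ¬y = 0.62.
x ⊕ y = min(1, 0.17 + 0.38) = min(1, 0.55) = 0.55
(x ⊕ y) ⊕ y = min(1, 0.55 + 0.38) = min(1, 0.93) = 0.93
¬((x ⊕ y) ⊕ y) = 1 − 0.93 = 0.07
So the right-hand bound is ¬((x ⊕ y) ⊕ y) = 0.07.
The residuum of the Łukasiewicz t-norm gives the supremum: min(1, 1 − 0.62 + 0.07).
1 − 0.62 + 0.07 = 0.45, so t = min(1, 0.45) = 0.45.
Check: 0.62 ⊙ 0.45 = max(0, 0.07) = 0.07 ≤ 0.07.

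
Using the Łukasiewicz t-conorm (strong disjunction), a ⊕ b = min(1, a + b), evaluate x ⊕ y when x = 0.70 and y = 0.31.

x ⊕ y = min(1, 0.70 + 0.31) = min(1, 1.01) = 1.00
For comparison, the Gödel t-conorm max(a, b) would give 0.70.

1.00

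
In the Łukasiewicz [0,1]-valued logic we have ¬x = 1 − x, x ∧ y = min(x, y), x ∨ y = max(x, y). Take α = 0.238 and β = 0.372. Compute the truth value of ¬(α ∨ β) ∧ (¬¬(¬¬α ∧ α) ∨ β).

0.372

α ∨ β = max(0.238, 0.372) = 0.372
¬(α ∨ β) = 1 − 0.372 = 0.628
¬α = 1 − 0.238 = 0.762
¬¬α = 1 − 0.762 = 0.238
¬¬α ∧ α = min(0.238, 0.238) = 0.238
¬(¬¬α ∧ α) = 1 − 0.238 = 0.762
¬¬(¬¬α ∧ α) = 1 − 0.762 = 0.238
¬¬(¬¬α ∧ α) ∨ β = max(0.238, 0.372) = 0.372
¬(α ∨ β) ∧ (¬¬(¬¬α ∧ α) ∨ β) = min(0.628, 0.372) = 0.372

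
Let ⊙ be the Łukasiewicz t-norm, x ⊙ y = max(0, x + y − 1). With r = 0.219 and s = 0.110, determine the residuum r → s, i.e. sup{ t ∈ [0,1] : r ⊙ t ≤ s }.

0.891

The residuum of the Łukasiewicz t-norm gives the supremum: min(1, 1 − 0.219 + 0.110).
1 − 0.219 + 0.110 = 0.891, so t = min(1, 0.891) = 0.891.
Check: 0.219 ⊙ 0.891 = max(0, 0.110) = 0.110 ≤ 0.110.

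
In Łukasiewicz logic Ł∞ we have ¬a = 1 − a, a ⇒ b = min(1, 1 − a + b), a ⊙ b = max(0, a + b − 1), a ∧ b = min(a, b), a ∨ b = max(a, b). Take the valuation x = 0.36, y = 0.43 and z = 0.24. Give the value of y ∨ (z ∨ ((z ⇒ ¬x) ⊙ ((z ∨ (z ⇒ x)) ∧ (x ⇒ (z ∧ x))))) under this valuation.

0.88

¬x = 1 − 0.36 = 0.64
z ⇒ ¬x = min(1, 1 − 0.24 + 0.64) = min(1, 1.40) = 1.00
z ⇒ x = min(1, 1 − 0.24 + 0.36) = min(1, 1.12) = 1.00
z ∨ (z ⇒ x) = max(0.24, 1.00) = 1.00
z ∧ x = min(0.24, 0.36) = 0.24
x ⇒ (z ∧ x) = min(1, 1 − 0.36 + 0.24) = min(1, 0.88) = 0.88
(z ∨ (z ⇒ x)) ∧ (x ⇒ (z ∧ x)) = min(1.00, 0.88) = 0.88
(z ⇒ ¬x) ⊙ ((z ∨ (z ⇒ x)) ∧ (x ⇒ (z ∧ x))) = max(0, 1.00 + 0.88 − 1) = max(0, 0.88) = 0.88
z ∨ ((z ⇒ ¬x) ⊙ ((z ∨ (z ⇒ x)) ∧ (x ⇒ (z ∧ x)))) = max(0.24, 0.88) = 0.88
y ∨ (z ∨ ((z ⇒ ¬x) ⊙ ((z ∨ (z ⇒ x)) ∧ (x ⇒ (z ∧ x))))) = max(0.43, 0.88) = 0.88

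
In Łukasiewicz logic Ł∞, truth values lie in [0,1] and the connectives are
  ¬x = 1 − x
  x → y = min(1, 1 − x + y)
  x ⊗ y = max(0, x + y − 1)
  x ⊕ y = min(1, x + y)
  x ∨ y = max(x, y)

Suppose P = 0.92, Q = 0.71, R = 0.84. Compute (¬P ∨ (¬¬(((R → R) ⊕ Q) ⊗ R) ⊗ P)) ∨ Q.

0.76

¬P = 1 − 0.92 = 0.08
R → R = min(1, 1 − 0.84 + 0.84) = min(1, 1.00) = 1.00
(R → R) ⊕ Q = min(1, 1.00 + 0.71) = min(1, 1.71) = 1.00
((R → R) ⊕ Q) ⊗ R = max(0, 1.00 + 0.84 − 1) = max(0, 0.84) = 0.84
¬(((R → R) ⊕ Q) ⊗ R) = 1 − 0.84 = 0.16
¬¬(((R → R) ⊕ Q) ⊗ R) = 1 − 0.16 = 0.84
¬¬(((R → R) ⊕ Q) ⊗ R) ⊗ P = max(0, 0.84 + 0.92 − 1) = max(0, 0.76) = 0.76
¬P ∨ (¬¬(((R → R) ⊕ Q) ⊗ R) ⊗ P) = max(0.08, 0.76) = 0.76
(¬P ∨ (¬¬(((R → R) ⊕ Q) ⊗ R) ⊗ P)) ∨ Q = max(0.76, 0.71) = 0.76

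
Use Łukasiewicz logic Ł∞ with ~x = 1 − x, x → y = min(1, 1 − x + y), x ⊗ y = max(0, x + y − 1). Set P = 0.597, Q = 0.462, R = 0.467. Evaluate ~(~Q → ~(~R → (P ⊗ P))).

~Q = 1 − 0.462 = 0.538
~R = 1 − 0.467 = 0.533
P ⊗ P = max(0, 0.597 + 0.597 − 1) = max(0, 0.194) = 0.194
~R → (P ⊗ P) = min(1, 1 − 0.533 + 0.194) = min(1, 0.661) = 0.661
~(~R → (P ⊗ P)) = 1 − 0.661 = 0.339
~Q → ~(~R → (P ⊗ P)) = min(1, 1 − 0.538 + 0.339) = min(1, 0.801) = 0.801
~(~Q → ~(~R → (P ⊗ P))) = 1 − 0.801 = 0.199

0.199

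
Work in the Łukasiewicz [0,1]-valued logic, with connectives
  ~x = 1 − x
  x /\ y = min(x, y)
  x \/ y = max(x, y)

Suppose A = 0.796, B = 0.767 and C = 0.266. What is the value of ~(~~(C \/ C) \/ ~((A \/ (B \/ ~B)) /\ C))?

C \/ C = max(0.266, 0.266) = 0.266
~(C \/ C) = 1 − 0.266 = 0.734
~~(C \/ C) = 1 − 0.734 = 0.266
~B = 1 − 0.767 = 0.233
B \/ ~B = max(0.767, 0.233) = 0.767
A \/ (B \/ ~B) = max(0.796, 0.767) = 0.796
(A \/ (B \/ ~B)) /\ C = min(0.796, 0.266) = 0.266
~((A \/ (B \/ ~B)) /\ C) = 1 − 0.266 = 0.734
~~(C \/ C) \/ ~((A \/ (B \/ ~B)) /\ C) = max(0.266, 0.734) = 0.734
~(~~(C \/ C) \/ ~((A \/ (B \/ ~B)) /\ C)) = 1 − 0.734 = 0.266

0.266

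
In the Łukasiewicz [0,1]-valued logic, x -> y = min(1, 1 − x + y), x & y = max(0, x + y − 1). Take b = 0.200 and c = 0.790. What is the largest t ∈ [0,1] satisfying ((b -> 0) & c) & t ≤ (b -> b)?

b -> 0 = min(1, 1 − 0.200 + 0.000) = min(1, 0.800) = 0.800
(b -> 0) & c = max(0, 0.800 + 0.790 − 1) = max(0, 0.590) = 0.590
So the left factor is (b -> 0) & c = 0.590.
b -> b = min(1, 1 − 0.200 + 0.200) = min(1, 1.000) = 1.000
So the right-hand bound is b -> b = 1.000.
The residuum of the Łukasiewicz t-norm gives the supremum: min(1, 1 − 0.590 + 1.000).
1 − 0.590 + 1.000 = 1.410, so t = min(1, 1.410) = 1.000.
Check: 0.590 & 1.000 = max(0, 0.590) = 0.590 ≤ 1.000.

1.000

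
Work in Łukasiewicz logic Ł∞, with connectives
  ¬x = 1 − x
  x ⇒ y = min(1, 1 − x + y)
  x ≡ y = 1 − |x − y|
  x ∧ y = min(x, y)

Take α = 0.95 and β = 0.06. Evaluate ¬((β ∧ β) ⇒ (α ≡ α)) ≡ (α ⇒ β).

0.89

β ∧ β = min(0.06, 0.06) = 0.06
α ≡ α = 1 − |0.95 − 0.95| = 1 − 0.00 = 1.00
(β ∧ β) ⇒ (α ≡ α) = min(1, 1 − 0.06 + 1.00) = min(1, 1.94) = 1.00
¬((β ∧ β) ⇒ (α ≡ α)) = 1 − 1.00 = 0.00
α ⇒ β = min(1, 1 − 0.95 + 0.06) = min(1, 0.11) = 0.11
¬((β ∧ β) ⇒ (α ≡ α)) ≡ (α ⇒ β) = 1 − |0.00 − 0.11| = 1 − 0.11 = 0.89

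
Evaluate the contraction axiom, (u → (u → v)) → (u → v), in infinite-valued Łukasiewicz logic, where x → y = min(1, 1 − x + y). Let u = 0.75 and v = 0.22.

u → v = min(1, 1 − 0.75 + 0.22) = min(1, 0.47) = 0.47
u → (u → v) = min(1, 1 − 0.75 + 0.47) = min(1, 0.72) = 0.72
(u → (u → v)) → (u → v) = min(1, 1 − 0.72 + 0.47) = min(1, 0.75) = 0.75
(The value 0.75 < 1 shows this instance is not satisfied; fails in Ł∞ (the t-norm is not idempotent).)

0.75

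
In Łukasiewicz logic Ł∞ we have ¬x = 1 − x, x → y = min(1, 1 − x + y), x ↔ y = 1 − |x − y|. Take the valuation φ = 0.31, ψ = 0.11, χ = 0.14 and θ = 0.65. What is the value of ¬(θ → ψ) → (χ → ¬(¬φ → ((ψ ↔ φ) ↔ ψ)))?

θ → ψ = min(1, 1 − 0.65 + 0.11) = min(1, 0.46) = 0.46
¬(θ → ψ) = 1 − 0.46 = 0.54
¬φ = 1 − 0.31 = 0.69
ψ ↔ φ = 1 − |0.11 − 0.31| = 1 − 0.20 = 0.80
(ψ ↔ φ) ↔ ψ = 1 − |0.80 − 0.11| = 1 − 0.69 = 0.31
¬φ → ((ψ ↔ φ) ↔ ψ) = min(1, 1 − 0.69 + 0.31) = min(1, 0.62) = 0.62
¬(¬φ → ((ψ ↔ φ) ↔ ψ)) = 1 − 0.62 = 0.38
χ → ¬(¬φ → ((ψ ↔ φ) ↔ ψ)) = min(1, 1 − 0.14 + 0.38) = min(1, 1.24) = 1.00
¬(θ → ψ) → (χ → ¬(¬φ → ((ψ ↔ φ) ↔ ψ))) = min(1, 1 − 0.54 + 1.00) = min(1, 1.46) = 1.00

1.00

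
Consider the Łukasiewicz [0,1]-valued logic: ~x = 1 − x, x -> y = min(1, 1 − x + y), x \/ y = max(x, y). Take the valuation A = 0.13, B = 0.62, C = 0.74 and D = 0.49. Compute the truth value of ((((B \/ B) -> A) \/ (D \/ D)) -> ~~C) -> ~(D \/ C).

0.26

B \/ B = max(0.62, 0.62) = 0.62
(B \/ B) -> A = min(1, 1 − 0.62 + 0.13) = min(1, 0.51) = 0.51
D \/ D = max(0.49, 0.49) = 0.49
((B \/ B) -> A) \/ (D \/ D) = max(0.51, 0.49) = 0.51
~C = 1 − 0.74 = 0.26
~~C = 1 − 0.26 = 0.74
(((B \/ B) -> A) \/ (D \/ D)) -> ~~C = min(1, 1 − 0.51 + 0.74) = min(1, 1.23) = 1.00
D \/ C = max(0.49, 0.74) = 0.74
~(D \/ C) = 1 − 0.74 = 0.26
((((B \/ B) -> A) \/ (D \/ D)) -> ~~C) -> ~(D \/ C) = min(1, 1 − 1.00 + 0.26) = min(1, 0.26) = 0.26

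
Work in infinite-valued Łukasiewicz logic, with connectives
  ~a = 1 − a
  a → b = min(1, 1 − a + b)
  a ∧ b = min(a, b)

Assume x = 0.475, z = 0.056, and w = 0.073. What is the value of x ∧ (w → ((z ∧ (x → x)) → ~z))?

0.475

x → x = min(1, 1 − 0.475 + 0.475) = min(1, 1.000) = 1.000
z ∧ (x → x) = min(0.056, 1.000) = 0.056
~z = 1 − 0.056 = 0.944
(z ∧ (x → x)) → ~z = min(1, 1 − 0.056 + 0.944) = min(1, 1.888) = 1.000
w → ((z ∧ (x → x)) → ~z) = min(1, 1 − 0.073 + 1.000) = min(1, 1.927) = 1.000
x ∧ (w → ((z ∧ (x → x)) → ~z)) = min(0.475, 1.000) = 0.475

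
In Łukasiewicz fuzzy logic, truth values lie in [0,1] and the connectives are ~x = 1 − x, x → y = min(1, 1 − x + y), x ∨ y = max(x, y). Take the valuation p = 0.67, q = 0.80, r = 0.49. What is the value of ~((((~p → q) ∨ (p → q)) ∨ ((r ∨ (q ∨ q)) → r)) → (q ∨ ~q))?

0.20

~p = 1 − 0.67 = 0.33
~p → q = min(1, 1 − 0.33 + 0.80) = min(1, 1.47) = 1.00
p → q = min(1, 1 − 0.67 + 0.80) = min(1, 1.13) = 1.00
(~p → q) ∨ (p → q) = max(1.00, 1.00) = 1.00
q ∨ q = max(0.80, 0.80) = 0.80
r ∨ (q ∨ q) = max(0.49, 0.80) = 0.80
(r ∨ (q ∨ q)) → r = min(1, 1 − 0.80 + 0.49) = min(1, 0.69) = 0.69
((~p → q) ∨ (p → q)) ∨ ((r ∨ (q ∨ q)) → r) = max(1.00, 0.69) = 1.00
~q = 1 − 0.80 = 0.20
q ∨ ~q = max(0.80, 0.20) = 0.80
(((~p → q) ∨ (p → q)) ∨ ((r ∨ (q ∨ q)) → r)) → (q ∨ ~q) = min(1, 1 − 1.00 + 0.80) = min(1, 0.80) = 0.80
~((((~p → q) ∨ (p → q)) ∨ ((r ∨ (q ∨ q)) → r)) → (q ∨ ~q)) = 1 − 0.80 = 0.20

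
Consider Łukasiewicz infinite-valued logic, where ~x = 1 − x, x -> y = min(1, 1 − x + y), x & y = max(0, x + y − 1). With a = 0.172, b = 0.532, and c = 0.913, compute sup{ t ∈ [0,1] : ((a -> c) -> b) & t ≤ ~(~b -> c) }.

a -> c = min(1, 1 − 0.172 + 0.913) = min(1, 1.741) = 1.000
(a -> c) -> b = min(1, 1 − 1.000 + 0.532) = min(1, 0.532) = 0.532
So the left factor is (a -> c) -> b = 0.532.
~b = 1 − 0.532 = 0.468
~b -> c = min(1, 1 − 0.468 + 0.913) = min(1, 1.445) = 1.000
~(~b -> c) = 1 − 1.000 = 0.000
So the right-hand bound is ~(~b -> c) = 0.000.
The residuum of the Łukasiewicz t-norm gives the supremum: min(1, 1 − 0.532 + 0.000).
1 − 0.532 + 0.000 = 0.468, so t = min(1, 0.468) = 0.468.
Check: 0.532 & 0.468 = max(0, 0.000) = 0.000 ≤ 0.000.

0.468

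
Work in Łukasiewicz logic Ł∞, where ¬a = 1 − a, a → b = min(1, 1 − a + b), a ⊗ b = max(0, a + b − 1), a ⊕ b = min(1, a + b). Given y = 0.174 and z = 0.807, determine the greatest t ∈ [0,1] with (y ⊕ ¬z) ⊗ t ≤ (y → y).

¬z = 1 − 0.807 = 0.193
y ⊕ ¬z = min(1, 0.174 + 0.193) = min(1, 0.367) = 0.367
So the left factor is y ⊕ ¬z = 0.367.
y → y = min(1, 1 − 0.174 + 0.174) = min(1, 1.000) = 1.000
So the right-hand bound is y → y = 1.000.
The residuum of the Łukasiewicz t-norm gives the supremum: min(1, 1 − 0.367 + 1.000).
1 − 0.367 + 1.000 = 1.633, so t = min(1, 1.633) = 1.000.
Check: 0.367 ⊗ 1.000 = max(0, 0.367) = 0.367 ≤ 1.000.

1.000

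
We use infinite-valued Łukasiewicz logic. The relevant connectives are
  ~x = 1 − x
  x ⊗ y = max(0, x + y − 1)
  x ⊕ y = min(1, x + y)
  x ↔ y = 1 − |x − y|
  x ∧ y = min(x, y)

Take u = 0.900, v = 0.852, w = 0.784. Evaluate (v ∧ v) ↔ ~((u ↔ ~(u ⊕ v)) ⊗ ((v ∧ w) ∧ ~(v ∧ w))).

v ∧ v = min(0.852, 0.852) = 0.852
u ⊕ v = min(1, 0.900 + 0.852) = min(1, 1.752) = 1.000
~(u ⊕ v) = 1 − 1.000 = 0.000
u ↔ ~(u ⊕ v) = 1 − |0.900 − 0.000| = 1 − 0.900 = 0.100
v ∧ w = min(0.852, 0.784) = 0.784
~(v ∧ w) = 1 − 0.784 = 0.216
(v ∧ w) ∧ ~(v ∧ w) = min(0.784, 0.216) = 0.216
(u ↔ ~(u ⊕ v)) ⊗ ((v ∧ w) ∧ ~(v ∧ w)) = max(0, 0.100 + 0.216 − 1) = max(0, -0.684) = 0.000
~((u ↔ ~(u ⊕ v)) ⊗ ((v ∧ w) ∧ ~(v ∧ w))) = 1 − 0.000 = 1.000
(v ∧ v) ↔ ~((u ↔ ~(u ⊕ v)) ⊗ ((v ∧ w) ∧ ~(v ∧ w))) = 1 − |0.852 − 1.000| = 1 − 0.148 = 0.852

0.852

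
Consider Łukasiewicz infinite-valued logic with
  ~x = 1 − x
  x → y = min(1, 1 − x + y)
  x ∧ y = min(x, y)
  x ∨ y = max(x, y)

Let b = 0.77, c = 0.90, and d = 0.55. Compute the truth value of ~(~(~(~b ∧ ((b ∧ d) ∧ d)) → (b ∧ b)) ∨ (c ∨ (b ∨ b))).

0.10

~b = 1 − 0.77 = 0.23
b ∧ d = min(0.77, 0.55) = 0.55
(b ∧ d) ∧ d = min(0.55, 0.55) = 0.55
~b ∧ ((b ∧ d) ∧ d) = min(0.23, 0.55) = 0.23
~(~b ∧ ((b ∧ d) ∧ d)) = 1 − 0.23 = 0.77
b ∧ b = min(0.77, 0.77) = 0.77
~(~b ∧ ((b ∧ d) ∧ d)) → (b ∧ b) = min(1, 1 − 0.77 + 0.77) = min(1, 1.00) = 1.00
~(~(~b ∧ ((b ∧ d) ∧ d)) → (b ∧ b)) = 1 − 1.00 = 0.00
b ∨ b = max(0.77, 0.77) = 0.77
c ∨ (b ∨ b) = max(0.90, 0.77) = 0.90
~(~(~b ∧ ((b ∧ d) ∧ d)) → (b ∧ b)) ∨ (c ∨ (b ∨ b)) = max(0.00, 0.90) = 0.90
~(~(~(~b ∧ ((b ∧ d) ∧ d)) → (b ∧ b)) ∨ (c ∨ (b ∨ b))) = 1 − 0.90 = 0.10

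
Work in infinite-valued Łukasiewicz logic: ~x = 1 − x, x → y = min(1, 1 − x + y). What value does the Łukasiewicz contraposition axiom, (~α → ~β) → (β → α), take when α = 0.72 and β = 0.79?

1.00

~α = 1 − 0.72 = 0.28
~β = 1 − 0.79 = 0.21
~α → ~β = min(1, 1 − 0.28 + 0.21) = min(1, 0.93) = 0.93
β → α = min(1, 1 − 0.79 + 0.72) = min(1, 0.93) = 0.93
(~α → ~β) → (β → α) = min(1, 1 − 0.93 + 0.93) = min(1, 1.00) = 1.00
(As expected: an axiom of Ł∞, always 1.)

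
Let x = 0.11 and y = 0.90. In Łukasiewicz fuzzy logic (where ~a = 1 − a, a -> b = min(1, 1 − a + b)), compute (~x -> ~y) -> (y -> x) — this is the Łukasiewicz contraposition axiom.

1.00

~x = 1 − 0.11 = 0.89
~y = 1 − 0.90 = 0.10
~x -> ~y = min(1, 1 − 0.89 + 0.10) = min(1, 0.21) = 0.21
y -> x = min(1, 1 − 0.90 + 0.11) = min(1, 0.21) = 0.21
(~x -> ~y) -> (y -> x) = min(1, 1 − 0.21 + 0.21) = min(1, 1.00) = 1.00
(As expected: an axiom of Ł∞, always 1.)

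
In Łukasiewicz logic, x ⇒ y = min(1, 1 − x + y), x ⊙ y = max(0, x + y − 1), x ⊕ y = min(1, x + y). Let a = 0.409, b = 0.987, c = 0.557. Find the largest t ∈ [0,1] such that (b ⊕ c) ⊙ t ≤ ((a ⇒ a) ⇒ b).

b ⊕ c = min(1, 0.987 + 0.557) = min(1, 1.544) = 1.000
So the left factor is b ⊕ c = 1.000.
a ⇒ a = min(1, 1 − 0.409 + 0.409) = min(1, 1.000) = 1.000
(a ⇒ a) ⇒ b = min(1, 1 − 1.000 + 0.987) = min(1, 0.987) = 0.987
So the right-hand bound is (a ⇒ a) ⇒ b = 0.987.
The residuum of the Łukasiewicz t-norm gives the supremum: min(1, 1 − 1.000 + 0.987).
1 − 1.000 + 0.987 = 0.987, so t = min(1, 0.987) = 0.987.
Check: 1.000 ⊙ 0.987 = max(0, 0.987) = 0.987 ≤ 0.987.

0.987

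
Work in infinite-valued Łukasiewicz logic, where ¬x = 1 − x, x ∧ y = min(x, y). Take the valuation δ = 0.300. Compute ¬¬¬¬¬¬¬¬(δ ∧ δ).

0.300

δ ∧ δ = min(0.300, 0.300) = 0.300
¬(δ ∧ δ) = 1 − 0.300 = 0.700
¬¬(δ ∧ δ) = 1 − 0.700 = 0.300
¬¬¬(δ ∧ δ) = 1 − 0.300 = 0.700
¬¬¬¬(δ ∧ δ) = 1 − 0.700 = 0.300
¬¬¬¬¬(δ ∧ δ) = 1 − 0.300 = 0.700
¬¬¬¬¬¬(δ ∧ δ) = 1 − 0.700 = 0.300
¬¬¬¬¬¬¬(δ ∧ δ) = 1 − 0.300 = 0.700
¬¬¬¬¬¬¬¬(δ ∧ δ) = 1 − 0.700 = 0.300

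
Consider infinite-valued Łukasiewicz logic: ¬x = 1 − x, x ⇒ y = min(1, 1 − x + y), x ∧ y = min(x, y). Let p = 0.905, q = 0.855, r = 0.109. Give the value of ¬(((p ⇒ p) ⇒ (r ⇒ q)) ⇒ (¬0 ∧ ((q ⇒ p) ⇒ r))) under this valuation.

0.891

p ⇒ p = min(1, 1 − 0.905 + 0.905) = min(1, 1.000) = 1.000
r ⇒ q = min(1, 1 − 0.109 + 0.855) = min(1, 1.746) = 1.000
(p ⇒ p) ⇒ (r ⇒ q) = min(1, 1 − 1.000 + 1.000) = min(1, 1.000) = 1.000
¬0 = 1 − 0.000 = 1.000
q ⇒ p = min(1, 1 − 0.855 + 0.905) = min(1, 1.050) = 1.000
(q ⇒ p) ⇒ r = min(1, 1 − 1.000 + 0.109) = min(1, 0.109) = 0.109
¬0 ∧ ((q ⇒ p) ⇒ r) = min(1.000, 0.109) = 0.109
((p ⇒ p) ⇒ (r ⇒ q)) ⇒ (¬0 ∧ ((q ⇒ p) ⇒ r)) = min(1, 1 − 1.000 + 0.109) = min(1, 0.109) = 0.109
¬(((p ⇒ p) ⇒ (r ⇒ q)) ⇒ (¬0 ∧ ((q ⇒ p) ⇒ r))) = 1 − 0.109 = 0.891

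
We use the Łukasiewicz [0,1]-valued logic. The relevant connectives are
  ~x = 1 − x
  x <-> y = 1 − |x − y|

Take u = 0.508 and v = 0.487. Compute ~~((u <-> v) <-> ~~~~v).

0.508

u <-> v = 1 − |0.508 − 0.487| = 1 − 0.021 = 0.979
~v = 1 − 0.487 = 0.513
~~v = 1 − 0.513 = 0.487
~~~v = 1 − 0.487 = 0.513
~~~~v = 1 − 0.513 = 0.487
(u <-> v) <-> ~~~~v = 1 − |0.979 − 0.487| = 1 − 0.492 = 0.508
~((u <-> v) <-> ~~~~v) = 1 − 0.508 = 0.492
~~((u <-> v) <-> ~~~~v) = 1 − 0.492 = 0.508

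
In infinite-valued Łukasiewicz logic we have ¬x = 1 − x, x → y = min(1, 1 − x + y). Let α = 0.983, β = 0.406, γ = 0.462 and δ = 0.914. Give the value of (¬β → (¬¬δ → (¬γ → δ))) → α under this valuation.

0.983

¬β = 1 − 0.406 = 0.594
¬δ = 1 − 0.914 = 0.086
¬¬δ = 1 − 0.086 = 0.914
¬γ = 1 − 0.462 = 0.538
¬γ → δ = min(1, 1 − 0.538 + 0.914) = min(1, 1.376) = 1.000
¬¬δ → (¬γ → δ) = min(1, 1 − 0.914 + 1.000) = min(1, 1.086) = 1.000
¬β → (¬¬δ → (¬γ → δ)) = min(1, 1 − 0.594 + 1.000) = min(1, 1.406) = 1.000
(¬β → (¬¬δ → (¬γ → δ))) → α = min(1, 1 − 1.000 + 0.983) = min(1, 0.983) = 0.983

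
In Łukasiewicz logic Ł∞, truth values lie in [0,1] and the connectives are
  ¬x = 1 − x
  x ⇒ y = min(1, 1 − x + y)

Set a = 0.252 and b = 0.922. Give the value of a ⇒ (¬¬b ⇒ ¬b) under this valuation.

0.904

¬b = 1 − 0.922 = 0.078
¬¬b = 1 − 0.078 = 0.922
¬¬b ⇒ ¬b = min(1, 1 − 0.922 + 0.078) = min(1, 0.156) = 0.156
a ⇒ (¬¬b ⇒ ¬b) = min(1, 1 − 0.252 + 0.156) = min(1, 0.904) = 0.904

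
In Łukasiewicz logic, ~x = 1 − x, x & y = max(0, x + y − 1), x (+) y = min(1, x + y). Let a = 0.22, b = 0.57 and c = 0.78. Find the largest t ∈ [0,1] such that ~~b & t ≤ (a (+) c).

1.00

~b = 1 − 0.57 = 0.43
~~b = 1 − 0.43 = 0.57
So the left factor is ~~b = 0.57.
a (+) c = min(1, 0.22 + 0.78) = min(1, 1.00) = 1.00
So the right-hand bound is a (+) c = 1.00.
The residuum of the Łukasiewicz t-norm gives the supremum: min(1, 1 − 0.57 + 1.00).
1 − 0.57 + 1.00 = 1.43, so t = min(1, 1.43) = 1.00.
Check: 0.57 & 1.00 = max(0, 0.57) = 0.57 ≤ 1.00.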